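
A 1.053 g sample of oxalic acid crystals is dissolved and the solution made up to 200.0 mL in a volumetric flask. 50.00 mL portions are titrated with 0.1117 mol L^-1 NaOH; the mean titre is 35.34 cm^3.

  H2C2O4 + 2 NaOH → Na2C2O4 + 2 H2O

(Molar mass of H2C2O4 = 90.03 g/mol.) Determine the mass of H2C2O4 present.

0.7108 g

n(NaOH) per titration = 0.03534 × 0.1117 = 3.947 × 10^-3 mol
From the 1:2 ratio, n(H2C2O4) in each aliquot = 1/2 × 3.947 × 10^-3 = 1.974 × 10^-3 mol
n(H2C2O4) in the whole flask = 1.974 × 10^-3 × 200.0/50.00 = 7.895 × 10^-3 mol
mass of H2C2O4 = 7.895 × 10^-3 × 90.03 = 0.7108 g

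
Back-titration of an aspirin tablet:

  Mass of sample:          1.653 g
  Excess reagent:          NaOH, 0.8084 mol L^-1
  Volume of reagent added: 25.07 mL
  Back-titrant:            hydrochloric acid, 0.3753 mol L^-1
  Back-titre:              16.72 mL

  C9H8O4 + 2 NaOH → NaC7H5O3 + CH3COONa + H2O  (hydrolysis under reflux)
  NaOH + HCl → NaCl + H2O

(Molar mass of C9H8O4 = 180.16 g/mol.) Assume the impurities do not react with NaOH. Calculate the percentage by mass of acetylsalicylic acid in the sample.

76.25 %

n(NaOH) added = 0.02507 × 0.8084 = 0.02027 mol
n(HCl) used in back-titration = 0.01672 × 0.3753 = 6.275 × 10^-3 mol
n(NaOH) left over = 6.275 × 10^-3 mol (1:1 ratio)
n(NaOH) consumed by analyte = 0.02027 − 6.275 × 10^-3 = 0.01399 mol
From the 1:2 ratio, n(C9H8O4) = 1/2 × 0.01399 = 6.996 × 10^-3 mol
mass of C9H8O4 = 6.996 × 10^-3 × 180.16 = 1.260 g
% C9H8O4 = 1.260 / 1.653 × 100 = 76.25 %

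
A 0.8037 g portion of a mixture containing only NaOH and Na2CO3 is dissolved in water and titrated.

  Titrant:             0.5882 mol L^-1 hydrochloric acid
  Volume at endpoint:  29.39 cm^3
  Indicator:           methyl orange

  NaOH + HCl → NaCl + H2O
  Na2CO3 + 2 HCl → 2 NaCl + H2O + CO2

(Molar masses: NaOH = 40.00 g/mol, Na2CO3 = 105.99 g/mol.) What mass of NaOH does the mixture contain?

n(HCl) = 0.02939 × 0.5882 = 0.01729 mol
Let x = n(NaOH), y = n(Na2CO3).
Titrant: 1x + 2y = 0.01729;  mass: 40.00x + 105.99y = 0.8037
Solving, x = 8.652 × 10^-3 mol, y = 4.318 × 10^-3 mol
mass of NaOH = 8.652 × 10^-3 × 40.00 = 0.3461 g

0.3461 g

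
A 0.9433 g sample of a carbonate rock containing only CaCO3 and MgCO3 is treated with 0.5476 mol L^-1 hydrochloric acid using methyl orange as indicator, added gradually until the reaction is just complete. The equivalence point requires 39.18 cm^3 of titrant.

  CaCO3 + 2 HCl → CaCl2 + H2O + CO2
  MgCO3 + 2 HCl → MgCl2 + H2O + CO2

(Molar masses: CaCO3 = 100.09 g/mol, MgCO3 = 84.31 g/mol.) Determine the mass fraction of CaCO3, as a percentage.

n(HCl) = 0.03918 × 0.5476 = 0.02145 mol
Let x = n(CaCO3), y = n(MgCO3).
Titrant: 2x + 2y = 0.02145;  mass: 100.09x + 84.31y = 0.9433
Solving, x = 2.463 × 10^-3 mol, y = 8.265 × 10^-3 mol
mass of CaCO3 = 2.463 × 10^-3 × 100.09 = 0.2465 g
% CaCO3 = 0.2465 / 0.9433 × 100 = 26.13 %

26.13 %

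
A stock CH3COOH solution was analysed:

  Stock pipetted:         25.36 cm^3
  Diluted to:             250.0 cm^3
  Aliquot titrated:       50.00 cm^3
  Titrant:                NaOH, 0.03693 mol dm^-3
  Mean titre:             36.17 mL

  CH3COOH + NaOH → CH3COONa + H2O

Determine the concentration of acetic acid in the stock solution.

0.2634 mol/L

n(NaOH) = 0.03617 × 0.03693 = 1.336 × 10^-3 mol
n(CH3COOH) in the aliquot = 1.336 × 10^-3 mol (1:1 ratio)
[CH3COOH]_dilute = 1.336 × 10^-3 / 0.05000 = 0.02672 mol/L
Dilution factor = 250.0 / 25.36 = 9.858
[CH3COOH]_stock = 0.02672 × 9.858 = 0.2634 mol/L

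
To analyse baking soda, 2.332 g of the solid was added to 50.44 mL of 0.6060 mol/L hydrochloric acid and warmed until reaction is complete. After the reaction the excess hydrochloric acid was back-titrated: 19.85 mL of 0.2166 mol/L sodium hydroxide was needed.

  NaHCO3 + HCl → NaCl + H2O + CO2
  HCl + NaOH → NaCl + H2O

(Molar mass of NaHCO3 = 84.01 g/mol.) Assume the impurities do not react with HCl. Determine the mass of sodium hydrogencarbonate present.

n(HCl) added = 0.05044 × 0.6060 = 0.03057 mol
n(NaOH) used in back-titration = 0.01985 × 0.2166 = 4.300 × 10^-3 mol
n(HCl) left over = 4.300 × 10^-3 mol (1:1 ratio)
n(HCl) consumed by analyte = 0.03057 − 4.300 × 10^-3 = 0.02627 mol
n(NaHCO3) = 0.02627 mol (1:1 ratio)
mass of NaHCO3 = 0.02627 × 84.01 = 2.207 g

2.207 g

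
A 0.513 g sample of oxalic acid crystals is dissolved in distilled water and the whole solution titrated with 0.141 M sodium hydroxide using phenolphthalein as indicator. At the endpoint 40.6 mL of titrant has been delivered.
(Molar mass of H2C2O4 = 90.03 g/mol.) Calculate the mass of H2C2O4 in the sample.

0.258 g

H2C2O4 + 2 NaOH → Na2C2O4 + 2 H2O
n(NaOH) = 0.0406 L × 0.141 mol/L = 5.72 × 10^-3 mol
From the 1:2 ratio, n(H2C2O4) = 1/2 × 5.72 × 10^-3 = 2.86 × 10^-3 mol
mass of H2C2O4 = 2.86 × 10^-3 × 90.03 g/mol = 0.258 g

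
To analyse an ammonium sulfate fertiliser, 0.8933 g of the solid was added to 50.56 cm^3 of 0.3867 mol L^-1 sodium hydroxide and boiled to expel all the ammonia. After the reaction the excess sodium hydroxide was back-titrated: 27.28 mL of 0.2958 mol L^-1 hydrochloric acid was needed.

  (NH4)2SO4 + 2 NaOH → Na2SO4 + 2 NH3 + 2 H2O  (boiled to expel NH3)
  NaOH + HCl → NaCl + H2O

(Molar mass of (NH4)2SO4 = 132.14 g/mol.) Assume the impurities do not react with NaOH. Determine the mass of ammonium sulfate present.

0.7586 g

n(NaOH) added = 0.05056 × 0.3867 = 0.01955 mol
n(HCl) used in back-titration = 0.02728 × 0.2958 = 8.069 × 10^-3 mol
n(NaOH) left over = 8.069 × 10^-3 mol (1:1 ratio)
n(NaOH) consumed by analyte = 0.01955 − 8.069 × 10^-3 = 0.01148 mol
From the 1:2 ratio, n((NH4)2SO4) = 1/2 × 0.01148 = 5.741 × 10^-3 mol
mass of (NH4)2SO4 = 5.741 × 10^-3 × 132.14 = 0.7586 g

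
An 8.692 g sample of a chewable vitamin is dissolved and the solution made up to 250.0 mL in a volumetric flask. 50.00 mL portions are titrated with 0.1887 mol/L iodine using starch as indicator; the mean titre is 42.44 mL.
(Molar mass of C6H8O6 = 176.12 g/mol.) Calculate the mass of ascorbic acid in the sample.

C6H8O6 + I2 → C6H6O6 + 2 HI
n(I2) per titration = 0.04244 × 0.1887 = 8.008 × 10^-3 mol
n(C6H8O6) in each aliquot = 8.008 × 10^-3 mol (1:1 ratio)
n(C6H8O6) in the whole flask = 8.008 × 10^-3 × 250.0/50.00 = 0.04004 mol
mass of C6H8O6 = 0.04004 × 176.12 = 7.052 g

7.052 g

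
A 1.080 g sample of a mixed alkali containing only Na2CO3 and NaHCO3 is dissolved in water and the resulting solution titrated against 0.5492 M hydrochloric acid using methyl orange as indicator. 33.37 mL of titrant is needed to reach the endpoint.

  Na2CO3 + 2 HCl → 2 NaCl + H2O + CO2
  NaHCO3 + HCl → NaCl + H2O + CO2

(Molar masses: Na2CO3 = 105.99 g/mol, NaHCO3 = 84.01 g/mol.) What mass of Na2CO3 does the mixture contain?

n(HCl) = 0.03337 × 0.5492 = 0.01833 mol
Let x = n(Na2CO3), y = n(NaHCO3).
Titrant: 2x + 1y = 0.01833;  mass: 105.99x + 84.01y = 1.080
Solving, x = 7.410 × 10^-3 mol, y = 3.507 × 10^-3 mol
mass of Na2CO3 = 7.410 × 10^-3 × 105.99 = 0.7854 g

0.7854 g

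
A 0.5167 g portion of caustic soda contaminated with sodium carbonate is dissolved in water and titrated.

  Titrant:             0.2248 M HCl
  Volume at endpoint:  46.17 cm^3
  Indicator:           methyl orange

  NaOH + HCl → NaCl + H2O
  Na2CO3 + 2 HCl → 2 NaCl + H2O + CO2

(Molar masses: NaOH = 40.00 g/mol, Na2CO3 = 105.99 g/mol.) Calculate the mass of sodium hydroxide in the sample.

n(HCl) = 0.04617 × 0.2248 = 0.01038 mol
Let x = n(NaOH), y = n(Na2CO3).
Titrant: 1x + 2y = 0.01038;  mass: 40.00x + 105.99y = 0.5167
Solving, x = 2.565 × 10^-3 mol, y = 3.907 × 10^-3 mol
mass of NaOH = 2.565 × 10^-3 × 40.00 = 0.1026 g

0.1026 g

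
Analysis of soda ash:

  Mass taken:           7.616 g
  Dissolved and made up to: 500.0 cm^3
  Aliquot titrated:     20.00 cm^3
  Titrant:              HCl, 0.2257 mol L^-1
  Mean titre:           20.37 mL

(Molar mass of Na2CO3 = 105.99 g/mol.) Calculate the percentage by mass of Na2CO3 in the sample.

79.98 %

Na2CO3 + 2 HCl → 2 NaCl + H2O + CO2
n(HCl) per titration = 0.02037 × 0.2257 = 4.598 × 10^-3 mol
From the 1:2 ratio, n(Na2CO3) in each aliquot = 1/2 × 4.598 × 10^-3 = 2.299 × 10^-3 mol
n(Na2CO3) in the whole flask = 2.299 × 10^-3 × 500.0/20.00 = 0.05747 mol
mass of Na2CO3 = 0.05747 × 105.99 = 6.091 g
% Na2CO3 = 6.091 / 7.616 × 100 = 79.98 %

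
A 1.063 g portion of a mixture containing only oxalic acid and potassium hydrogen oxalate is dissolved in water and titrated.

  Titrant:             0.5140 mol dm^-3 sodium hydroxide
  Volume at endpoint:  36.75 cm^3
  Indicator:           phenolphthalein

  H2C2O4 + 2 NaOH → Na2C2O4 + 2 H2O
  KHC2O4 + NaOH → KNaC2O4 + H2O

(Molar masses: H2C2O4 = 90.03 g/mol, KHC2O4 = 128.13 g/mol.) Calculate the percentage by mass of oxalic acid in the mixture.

n(NaOH) = 0.03675 × 0.5140 = 0.01889 mol
Let x = n(H2C2O4), y = n(KHC2O4).
Titrant: 2x + 1y = 0.01889;  mass: 90.03x + 128.13y = 1.063
Solving, x = 8.165 × 10^-3 mol, y = 2.559 × 10^-3 mol
mass of H2C2O4 = 8.165 × 10^-3 × 90.03 = 0.7351 g
% H2C2O4 = 0.7351 / 1.063 × 100 = 69.16 %

69.16 %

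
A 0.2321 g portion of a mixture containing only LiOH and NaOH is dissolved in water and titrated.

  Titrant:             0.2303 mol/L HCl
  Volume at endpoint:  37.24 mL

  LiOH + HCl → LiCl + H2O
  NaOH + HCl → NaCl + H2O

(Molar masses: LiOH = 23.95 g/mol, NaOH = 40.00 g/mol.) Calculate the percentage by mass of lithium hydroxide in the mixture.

71.33 %

n(HCl) = 0.03724 × 0.2303 = 8.576 × 10^-3 mol
Let x = n(LiOH), y = n(NaOH).
Titrant: 1x + 1y = 8.576 × 10^-3;  mass: 23.95x + 40.00y = 0.2321
Solving, x = 6.913 × 10^-3 mol, y = 1.663 × 10^-3 mol
mass of LiOH = 6.913 × 10^-3 × 23.95 = 0.1656 g
% LiOH = 0.1656 / 0.2321 × 100 = 71.33 %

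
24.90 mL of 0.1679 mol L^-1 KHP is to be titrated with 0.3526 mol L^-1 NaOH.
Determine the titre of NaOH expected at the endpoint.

KHC8H4O4 + NaOH → KNaC8H4O4 + H2O
n(KHC8H4O4) = 0.02490 L × 0.1679 mol/L = 4.181 × 10^-3 mol
n(NaOH) = 4.181 × 10^-3 mol (1:1 stoichiometry)
V(NaOH) = 4.181 × 10^-3 mol / 0.3526 mol/L = 0.01186 L = 11.86 mL

11.86 mL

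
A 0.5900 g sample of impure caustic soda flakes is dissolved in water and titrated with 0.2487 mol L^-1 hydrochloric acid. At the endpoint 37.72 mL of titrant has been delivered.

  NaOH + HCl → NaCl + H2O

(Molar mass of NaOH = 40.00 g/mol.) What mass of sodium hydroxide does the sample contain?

n(HCl) = 0.03772 L × 0.2487 mol/L = 9.381 × 10^-3 mol
n(NaOH) = 9.381 × 10^-3 mol (1:1 ratio)
mass of NaOH = 9.381 × 10^-3 × 40.00 g/mol = 0.3752 g

0.3752 g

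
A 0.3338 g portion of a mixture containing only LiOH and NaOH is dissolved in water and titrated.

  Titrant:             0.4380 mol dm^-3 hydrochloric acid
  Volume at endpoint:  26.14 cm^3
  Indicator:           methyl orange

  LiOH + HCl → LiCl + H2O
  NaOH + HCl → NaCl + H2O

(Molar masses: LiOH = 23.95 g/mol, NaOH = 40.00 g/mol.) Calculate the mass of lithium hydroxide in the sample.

0.1853 g

n(HCl) = 0.02614 × 0.4380 = 0.01145 mol
Let x = n(LiOH), y = n(NaOH).
Titrant: 1x + 1y = 0.01145;  mass: 23.95x + 40.00y = 0.3338
Solving, x = 7.737 × 10^-3 mol, y = 3.713 × 10^-3 mol
mass of LiOH = 7.737 × 10^-3 × 23.95 = 0.1853 g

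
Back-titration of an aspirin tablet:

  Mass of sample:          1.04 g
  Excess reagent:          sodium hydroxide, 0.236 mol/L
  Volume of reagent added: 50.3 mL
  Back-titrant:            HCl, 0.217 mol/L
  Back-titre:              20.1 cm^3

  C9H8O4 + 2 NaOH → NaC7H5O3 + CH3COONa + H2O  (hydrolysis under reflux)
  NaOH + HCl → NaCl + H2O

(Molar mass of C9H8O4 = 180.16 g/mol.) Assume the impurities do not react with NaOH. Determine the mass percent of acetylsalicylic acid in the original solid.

n(NaOH) added = 0.0503 × 0.236 = 0.0119 mol
n(HCl) used in back-titration = 0.0201 × 0.217 = 4.36 × 10^-3 mol
n(NaOH) left over = 4.36 × 10^-3 mol (1:1 ratio)
n(NaOH) consumed by analyte = 0.0119 − 4.36 × 10^-3 = 7.51 × 10^-3 mol
From the 1:2 ratio, n(C9H8O4) = 1/2 × 7.51 × 10^-3 = 3.75 × 10^-3 mol
mass of C9H8O4 = 3.75 × 10^-3 × 180.16 = 0.676 g
% C9H8O4 = 0.676 / 1.04 × 100 = 65.0 %

65.0 %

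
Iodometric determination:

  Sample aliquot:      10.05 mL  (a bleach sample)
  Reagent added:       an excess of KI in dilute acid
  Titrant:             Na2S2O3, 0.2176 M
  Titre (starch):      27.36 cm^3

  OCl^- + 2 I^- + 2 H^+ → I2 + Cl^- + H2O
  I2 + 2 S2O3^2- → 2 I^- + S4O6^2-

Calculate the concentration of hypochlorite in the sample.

0.2962 M

n(S2O3^2-) = 0.02736 × 0.2176 = 5.954 × 10^-3 mol
n(I2) = n(S2O3^2-)/2 = 2.977 × 10^-3 mol
n(OCl^-) in the aliquot = 2.977 × 10^-3 mol (1:1 ratio)
[OCl^-] = 2.977 × 10^-3 / 0.01005 = 0.2962 mol/L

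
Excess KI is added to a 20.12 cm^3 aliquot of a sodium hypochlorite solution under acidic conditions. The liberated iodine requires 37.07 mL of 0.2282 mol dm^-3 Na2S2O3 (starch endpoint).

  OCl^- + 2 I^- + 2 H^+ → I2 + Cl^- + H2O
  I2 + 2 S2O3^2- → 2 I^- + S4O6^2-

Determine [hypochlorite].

0.2102 mol/L

n(S2O3^2-) = 0.03707 × 0.2282 = 8.459 × 10^-3 mol
n(I2) = n(S2O3^2-)/2 = 4.230 × 10^-3 mol
n(OCl^-) in the aliquot = 4.230 × 10^-3 mol (1:1 ratio)
[OCl^-] = 4.230 × 10^-3 / 0.02012 = 0.2102 mol/L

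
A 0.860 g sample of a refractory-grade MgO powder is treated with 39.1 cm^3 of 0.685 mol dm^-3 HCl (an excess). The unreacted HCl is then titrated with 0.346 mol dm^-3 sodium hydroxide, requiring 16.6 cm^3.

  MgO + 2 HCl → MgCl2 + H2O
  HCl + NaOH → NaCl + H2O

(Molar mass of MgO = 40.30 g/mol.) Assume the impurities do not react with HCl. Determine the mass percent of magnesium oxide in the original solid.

49.3 %

n(HCl) added = 0.0391 × 0.685 = 0.0268 mol
n(NaOH) used in back-titration = 0.0166 × 0.346 = 5.74 × 10^-3 mol
n(HCl) left over = 5.74 × 10^-3 mol (1:1 ratio)
n(HCl) consumed by analyte = 0.0268 − 5.74 × 10^-3 = 0.0210 mol
From the 1:2 ratio, n(MgO) = 1/2 × 0.0210 = 0.0105 mol
mass of MgO = 0.0105 × 40.30 = 0.424 g
% MgO = 0.424 / 0.860 × 100 = 49.3 %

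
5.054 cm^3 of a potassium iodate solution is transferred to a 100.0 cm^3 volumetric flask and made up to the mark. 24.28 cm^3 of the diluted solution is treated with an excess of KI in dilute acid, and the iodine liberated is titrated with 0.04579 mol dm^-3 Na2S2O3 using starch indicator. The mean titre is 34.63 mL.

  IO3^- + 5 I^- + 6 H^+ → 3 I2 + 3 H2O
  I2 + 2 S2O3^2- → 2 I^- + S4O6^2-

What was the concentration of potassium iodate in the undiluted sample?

0.2154 mol/L

n(S2O3^2-) = 0.03463 × 0.04579 = 1.586 × 10^-3 mol
n(I2) = n(S2O3^2-)/2 = 7.929 × 10^-4 mol
From the 1:3 ratio, n(IO3^-) in the aliquot = 1/3 × 7.929 × 10^-4 = 2.643 × 10^-4 mol
[IO3^-]_dilute = 2.643 × 10^-4 / 0.02428 = 0.01088 mol/L
[IO3^-]_original = 0.01088 × 100.0/5.054 = 0.2154 mol/L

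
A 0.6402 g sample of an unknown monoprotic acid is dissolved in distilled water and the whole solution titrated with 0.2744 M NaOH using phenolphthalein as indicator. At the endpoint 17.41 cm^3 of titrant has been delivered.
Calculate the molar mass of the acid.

n(NaOH) = 0.01741 L × 0.2744 mol/L = 4.777 × 10^-3 mol
n(HA) = 4.777 × 10^-3 mol (1:1 ratio)
M = m / n = 0.6402 g / 4.777 × 10^-3 mol = 134.0 g/mol

134.0 g/mol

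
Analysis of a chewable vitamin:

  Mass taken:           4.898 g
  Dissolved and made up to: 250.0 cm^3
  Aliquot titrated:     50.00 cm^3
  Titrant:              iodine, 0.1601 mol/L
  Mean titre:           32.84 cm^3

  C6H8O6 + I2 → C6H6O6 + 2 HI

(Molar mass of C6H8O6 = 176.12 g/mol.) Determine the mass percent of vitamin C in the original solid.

94.53 %

n(I2) per titration = 0.03284 × 0.1601 = 5.258 × 10^-3 mol
n(C6H8O6) in each aliquot = 5.258 × 10^-3 mol (1:1 ratio)
n(C6H8O6) in the whole flask = 5.258 × 10^-3 × 250.0/50.00 = 0.02629 mol
mass of C6H8O6 = 0.02629 × 176.12 = 4.630 g
% C6H8O6 = 4.630 / 4.898 × 100 = 94.53 %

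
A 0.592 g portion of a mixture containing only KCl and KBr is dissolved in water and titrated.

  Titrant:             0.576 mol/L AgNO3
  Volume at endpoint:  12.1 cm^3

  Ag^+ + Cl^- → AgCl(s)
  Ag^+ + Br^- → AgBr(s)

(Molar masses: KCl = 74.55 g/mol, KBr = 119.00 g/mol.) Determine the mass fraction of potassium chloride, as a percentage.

n(AgNO3) = 0.0121 × 0.576 = 6.97 × 10^-3 mol
Let x = n(KCl), y = n(KBr).
Titrant: 1x + 1y = 6.97 × 10^-3;  mass: 74.55x + 119.00y = 0.592
Solving, x = 5.34 × 10^-3 mol, y = 1.63 × 10^-3 mol
mass of KCl = 5.34 × 10^-3 × 74.55 = 0.398 g
% KCl = 0.398 / 0.592 × 100 = 67.3 %

67.3 %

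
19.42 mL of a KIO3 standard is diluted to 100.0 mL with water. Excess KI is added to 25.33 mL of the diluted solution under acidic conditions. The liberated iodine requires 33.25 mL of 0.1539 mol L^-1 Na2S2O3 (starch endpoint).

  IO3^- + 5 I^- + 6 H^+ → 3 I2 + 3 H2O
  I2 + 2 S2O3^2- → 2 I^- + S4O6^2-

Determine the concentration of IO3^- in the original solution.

0.1734 mol/L

n(S2O3^2-) = 0.03325 × 0.1539 = 5.117 × 10^-3 mol
n(I2) = n(S2O3^2-)/2 = 2.559 × 10^-3 mol
From the 1:3 ratio, n(IO3^-) in the aliquot = 1/3 × 2.559 × 10^-3 = 8.529 × 10^-4 mol
[IO3^-]_dilute = 8.529 × 10^-4 / 0.02533 = 0.03367 mol/L
[IO3^-]_original = 0.03367 × 100.0/19.42 = 0.1734 mol/L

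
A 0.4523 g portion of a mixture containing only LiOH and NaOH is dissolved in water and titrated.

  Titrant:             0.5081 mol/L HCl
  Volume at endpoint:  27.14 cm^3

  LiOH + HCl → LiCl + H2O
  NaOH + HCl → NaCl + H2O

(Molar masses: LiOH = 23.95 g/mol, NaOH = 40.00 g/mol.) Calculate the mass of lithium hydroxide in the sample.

0.1482 g

n(HCl) = 0.02714 × 0.5081 = 0.01379 mol
Let x = n(LiOH), y = n(NaOH).
Titrant: 1x + 1y = 0.01379;  mass: 23.95x + 40.00y = 0.4523
Solving, x = 6.187 × 10^-3 mol, y = 7.603 × 10^-3 mol
mass of LiOH = 6.187 × 10^-3 × 23.95 = 0.1482 g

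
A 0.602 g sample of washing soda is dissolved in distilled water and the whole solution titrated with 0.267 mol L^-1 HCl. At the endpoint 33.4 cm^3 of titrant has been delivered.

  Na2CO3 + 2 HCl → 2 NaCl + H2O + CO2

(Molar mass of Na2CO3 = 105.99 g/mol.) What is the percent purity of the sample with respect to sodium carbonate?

78.5 %

n(HCl) = 0.0334 L × 0.267 mol/L = 8.92 × 10^-3 mol
From the 1:2 ratio, n(Na2CO3) = 1/2 × 8.92 × 10^-3 = 4.46 × 10^-3 mol
mass of Na2CO3 = 4.46 × 10^-3 × 105.99 g/mol = 0.473 g
% Na2CO3 = 0.473 / 0.602 × 100 = 78.5 %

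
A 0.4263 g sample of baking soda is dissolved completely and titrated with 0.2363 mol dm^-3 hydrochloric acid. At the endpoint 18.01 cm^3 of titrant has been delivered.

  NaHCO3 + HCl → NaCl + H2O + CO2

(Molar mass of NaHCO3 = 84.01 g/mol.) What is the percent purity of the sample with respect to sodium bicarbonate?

83.87 %

n(HCl) = 0.01801 L × 0.2363 mol/L = 4.256 × 10^-3 mol
n(NaHCO3) = 4.256 × 10^-3 mol (1:1 ratio)
mass of NaHCO3 = 4.256 × 10^-3 × 84.01 g/mol = 0.3575 g
% NaHCO3 = 0.3575 / 0.4263 × 100 = 83.87 %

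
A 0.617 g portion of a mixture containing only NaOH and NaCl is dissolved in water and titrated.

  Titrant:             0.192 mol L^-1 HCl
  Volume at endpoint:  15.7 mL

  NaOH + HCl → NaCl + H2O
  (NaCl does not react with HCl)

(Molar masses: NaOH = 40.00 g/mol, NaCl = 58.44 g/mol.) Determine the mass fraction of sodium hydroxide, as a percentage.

19.5 %

n(HCl) = 0.0157 × 0.192 = 3.01 × 10^-3 mol
Let x = n(NaOH), y = n(NaCl).
Titrant: 1x = 3.01 × 10^-3;  mass: 40.00x + 58.44y = 0.617
Solving, x = 3.01 × 10^-3 mol, y = 8.49 × 10^-3 mol
mass of NaOH = 3.01 × 10^-3 × 40.00 = 0.121 g
% NaOH = 0.121 / 0.617 × 100 = 19.5 %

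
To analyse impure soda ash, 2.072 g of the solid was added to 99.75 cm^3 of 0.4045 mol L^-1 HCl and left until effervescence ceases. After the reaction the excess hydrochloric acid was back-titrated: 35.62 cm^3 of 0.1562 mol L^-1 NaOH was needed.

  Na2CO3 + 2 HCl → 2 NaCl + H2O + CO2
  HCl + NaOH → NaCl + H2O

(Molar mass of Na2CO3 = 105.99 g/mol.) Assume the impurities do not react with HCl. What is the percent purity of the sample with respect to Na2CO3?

88.97 %

n(HCl) added = 0.09975 × 0.4045 = 0.04035 mol
n(NaOH) used in back-titration = 0.03562 × 0.1562 = 5.564 × 10^-3 mol
n(HCl) left over = 5.564 × 10^-3 mol (1:1 ratio)
n(HCl) consumed by analyte = 0.04035 − 5.564 × 10^-3 = 0.03479 mol
From the 1:2 ratio, n(Na2CO3) = 1/2 × 0.03479 = 0.01739 mol
mass of Na2CO3 = 0.01739 × 105.99 = 1.843 g
% Na2CO3 = 1.843 / 2.072 × 100 = 88.97 %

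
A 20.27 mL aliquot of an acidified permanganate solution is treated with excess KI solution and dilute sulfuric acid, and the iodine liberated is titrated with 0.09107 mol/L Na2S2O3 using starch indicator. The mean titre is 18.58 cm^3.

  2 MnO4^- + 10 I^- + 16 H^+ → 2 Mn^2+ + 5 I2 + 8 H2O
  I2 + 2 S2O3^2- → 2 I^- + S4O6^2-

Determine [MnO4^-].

n(S2O3^2-) = 0.01858 × 0.09107 = 1.692 × 10^-3 mol
n(I2) = n(S2O3^2-)/2 = 8.460 × 10^-4 mol
From the 2:5 ratio, n(MnO4^-) in the aliquot = 2/5 × 8.460 × 10^-4 = 3.384 × 10^-4 mol
[MnO4^-] = 3.384 × 10^-4 / 0.02027 = 0.01670 mol/L

0.01670 mol/L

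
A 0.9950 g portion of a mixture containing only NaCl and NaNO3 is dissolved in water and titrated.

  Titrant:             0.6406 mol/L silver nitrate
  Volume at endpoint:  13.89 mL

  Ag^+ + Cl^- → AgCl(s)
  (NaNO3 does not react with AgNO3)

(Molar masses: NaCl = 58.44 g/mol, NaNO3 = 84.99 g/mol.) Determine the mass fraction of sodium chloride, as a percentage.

52.26 %

n(AgNO3) = 0.01389 × 0.6406 = 8.898 × 10^-3 mol
Let x = n(NaCl), y = n(NaNO3).
Titrant: 1x = 8.898 × 10^-3;  mass: 58.44x + 84.99y = 0.9950
Solving, x = 8.898 × 10^-3 mol, y = 5.589 × 10^-3 mol
mass of NaCl = 8.898 × 10^-3 × 58.44 = 0.5200 g
% NaCl = 0.5200 / 0.9950 × 100 = 52.26 %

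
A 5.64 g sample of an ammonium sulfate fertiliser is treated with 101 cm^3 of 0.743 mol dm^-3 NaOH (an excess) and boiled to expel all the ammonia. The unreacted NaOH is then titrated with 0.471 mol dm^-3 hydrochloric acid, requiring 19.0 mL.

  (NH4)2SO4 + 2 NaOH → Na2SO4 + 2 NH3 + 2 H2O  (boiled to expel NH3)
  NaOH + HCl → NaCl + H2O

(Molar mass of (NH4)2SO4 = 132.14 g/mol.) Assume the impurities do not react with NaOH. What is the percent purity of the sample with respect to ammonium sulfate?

n(NaOH) added = 0.101 × 0.743 = 0.0750 mol
n(HCl) used in back-titration = 0.0190 × 0.471 = 8.95 × 10^-3 mol
n(NaOH) left over = 8.95 × 10^-3 mol (1:1 ratio)
n(NaOH) consumed by analyte = 0.0750 − 8.95 × 10^-3 = 0.0661 mol
From the 1:2 ratio, n((NH4)2SO4) = 1/2 × 0.0661 = 0.0330 mol
mass of (NH4)2SO4 = 0.0330 × 132.14 = 4.37 g
% (NH4)2SO4 = 4.37 / 5.64 × 100 = 77.4 %

77.4 %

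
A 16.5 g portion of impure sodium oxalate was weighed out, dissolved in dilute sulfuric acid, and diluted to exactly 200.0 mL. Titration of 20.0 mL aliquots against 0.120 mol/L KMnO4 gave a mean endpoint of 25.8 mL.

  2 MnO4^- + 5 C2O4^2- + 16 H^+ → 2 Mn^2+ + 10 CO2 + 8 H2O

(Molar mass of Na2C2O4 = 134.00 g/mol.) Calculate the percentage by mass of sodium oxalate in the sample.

62.9 %

n(KMnO4) per titration = 0.0258 × 0.120 = 3.10 × 10^-3 mol
From the 5:2 ratio, n(Na2C2O4) in each aliquot = 5/2 × 3.10 × 10^-3 = 7.74 × 10^-3 mol
n(Na2C2O4) in the whole flask = 7.74 × 10^-3 × 200.0/20.0 = 0.0774 mol
mass of Na2C2O4 = 0.0774 × 134.00 = 10.4 g
% Na2C2O4 = 10.4 / 16.5 × 100 = 62.9 %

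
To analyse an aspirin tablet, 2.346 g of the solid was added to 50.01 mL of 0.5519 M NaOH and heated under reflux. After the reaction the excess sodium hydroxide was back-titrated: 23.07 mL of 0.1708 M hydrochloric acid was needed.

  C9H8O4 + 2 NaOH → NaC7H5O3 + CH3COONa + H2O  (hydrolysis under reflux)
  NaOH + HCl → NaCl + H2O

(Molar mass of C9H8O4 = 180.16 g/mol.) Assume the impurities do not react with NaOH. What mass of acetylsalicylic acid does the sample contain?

n(NaOH) added = 0.05001 × 0.5519 = 0.02760 mol
n(HCl) used in back-titration = 0.02307 × 0.1708 = 3.940 × 10^-3 mol
n(NaOH) left over = 3.940 × 10^-3 mol (1:1 ratio)
n(NaOH) consumed by analyte = 0.02760 − 3.940 × 10^-3 = 0.02366 mol
From the 1:2 ratio, n(C9H8O4) = 1/2 × 0.02366 = 0.01183 mol
mass of C9H8O4 = 0.01183 × 180.16 = 2.131 g

2.131 g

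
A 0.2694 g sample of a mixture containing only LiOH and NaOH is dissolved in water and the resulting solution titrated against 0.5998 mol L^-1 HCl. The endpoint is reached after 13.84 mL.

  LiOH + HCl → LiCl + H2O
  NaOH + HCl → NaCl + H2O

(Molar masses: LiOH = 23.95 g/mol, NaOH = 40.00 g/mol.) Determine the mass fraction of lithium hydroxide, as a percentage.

34.70 %

n(HCl) = 0.01384 × 0.5998 = 8.301 × 10^-3 mol
Let x = n(LiOH), y = n(NaOH).
Titrant: 1x + 1y = 8.301 × 10^-3;  mass: 23.95x + 40.00y = 0.2694
Solving, x = 3.903 × 10^-3 mol, y = 4.398 × 10^-3 mol
mass of LiOH = 3.903 × 10^-3 × 23.95 = 0.09349 g
% LiOH = 0.09349 / 0.2694 × 100 = 34.70 %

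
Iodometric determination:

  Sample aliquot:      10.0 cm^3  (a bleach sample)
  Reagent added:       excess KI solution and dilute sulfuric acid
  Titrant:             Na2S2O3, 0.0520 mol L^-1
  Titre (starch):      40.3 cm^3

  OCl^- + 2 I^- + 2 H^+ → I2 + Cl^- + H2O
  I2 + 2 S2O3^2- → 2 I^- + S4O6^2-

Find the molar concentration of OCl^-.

n(S2O3^2-) = 0.0403 × 0.0520 = 2.10 × 10^-3 mol
n(I2) = n(S2O3^2-)/2 = 1.05 × 10^-3 mol
n(OCl^-) in the aliquot = 1.05 × 10^-3 mol (1:1 ratio)
[OCl^-] = 1.05 × 10^-3 / 0.0100 = 0.105 mol/L

0.105 mol/L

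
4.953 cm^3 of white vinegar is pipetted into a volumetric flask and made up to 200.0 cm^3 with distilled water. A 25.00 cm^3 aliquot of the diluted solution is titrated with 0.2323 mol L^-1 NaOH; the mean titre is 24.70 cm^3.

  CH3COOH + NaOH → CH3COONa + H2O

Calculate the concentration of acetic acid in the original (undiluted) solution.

n(NaOH) = 0.02470 × 0.2323 = 5.738 × 10^-3 mol
n(CH3COOH) in the aliquot = 5.738 × 10^-3 mol (1:1 ratio)
[CH3COOH]_dilute = 5.738 × 10^-3 / 0.02500 = 0.2295 mol/L
Dilution factor = 200.0 / 4.953 = 40.38
[CH3COOH]_stock = 0.2295 × 40.38 = 9.268 mol/L

9.268 mol/L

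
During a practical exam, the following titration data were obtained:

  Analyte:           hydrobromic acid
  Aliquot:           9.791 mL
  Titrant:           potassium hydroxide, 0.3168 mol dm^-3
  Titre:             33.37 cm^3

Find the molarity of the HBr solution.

HBr + KOH → KBr + H2O
n(KOH) = 0.03337 L × 0.3168 mol/L = 0.01057 mol
n(HBr) = 0.01057 mol (1:1 mole ratio)
[HBr] = 0.01057 mol / 0.009791 L = 1.080 mol/L

1.080 mol/L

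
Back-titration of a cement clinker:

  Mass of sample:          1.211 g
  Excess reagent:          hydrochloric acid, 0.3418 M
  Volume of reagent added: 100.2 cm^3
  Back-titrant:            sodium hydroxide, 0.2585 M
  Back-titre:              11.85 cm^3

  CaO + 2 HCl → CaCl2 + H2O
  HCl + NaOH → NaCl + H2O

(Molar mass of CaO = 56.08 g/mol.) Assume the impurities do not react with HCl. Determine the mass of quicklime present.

n(HCl) added = 0.1002 × 0.3418 = 0.03425 mol
n(NaOH) used in back-titration = 0.01185 × 0.2585 = 3.063 × 10^-3 mol
n(HCl) left over = 3.063 × 10^-3 mol (1:1 ratio)
n(HCl) consumed by analyte = 0.03425 − 3.063 × 10^-3 = 0.03119 mol
From the 1:2 ratio, n(CaO) = 1/2 × 0.03119 = 0.01559 mol
mass of CaO = 0.01559 × 56.08 = 0.8744 g

0.8744 g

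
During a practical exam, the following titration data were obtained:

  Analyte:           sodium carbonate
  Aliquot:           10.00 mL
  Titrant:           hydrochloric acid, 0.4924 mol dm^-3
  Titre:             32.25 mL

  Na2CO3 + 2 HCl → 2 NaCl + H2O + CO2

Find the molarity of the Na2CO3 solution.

n(HCl) = 0.03225 L × 0.4924 mol/L = 0.01588 mol
From the 1:2 mole ratio, n(Na2CO3) = 1/2 × 0.01588 = 7.940 × 10^-3 mol
[Na2CO3] = 7.940 × 10^-3 mol / 0.01000 L = 0.7940 mol/L

0.7940 mol/L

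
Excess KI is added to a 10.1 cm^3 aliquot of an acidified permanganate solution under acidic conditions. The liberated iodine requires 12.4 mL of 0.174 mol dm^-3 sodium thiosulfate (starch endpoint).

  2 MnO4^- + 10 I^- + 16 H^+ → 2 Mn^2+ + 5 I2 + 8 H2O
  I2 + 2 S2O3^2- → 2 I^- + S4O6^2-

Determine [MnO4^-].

0.0427 mol/L

n(S2O3^2-) = 0.0124 × 0.174 = 2.16 × 10^-3 mol
n(I2) = n(S2O3^2-)/2 = 1.08 × 10^-3 mol
From the 2:5 ratio, n(MnO4^-) in the aliquot = 2/5 × 1.08 × 10^-3 = 4.32 × 10^-4 mol
[MnO4^-] = 4.32 × 10^-4 / 0.0101 = 0.0427 mol/L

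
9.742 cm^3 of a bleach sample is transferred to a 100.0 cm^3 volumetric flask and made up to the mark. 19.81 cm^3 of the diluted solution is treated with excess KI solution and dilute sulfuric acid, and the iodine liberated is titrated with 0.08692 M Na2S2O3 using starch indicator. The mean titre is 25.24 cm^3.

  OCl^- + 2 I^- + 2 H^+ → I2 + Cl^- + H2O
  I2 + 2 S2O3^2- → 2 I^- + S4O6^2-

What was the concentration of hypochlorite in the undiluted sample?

n(S2O3^2-) = 0.02524 × 0.08692 = 2.194 × 10^-3 mol
n(I2) = n(S2O3^2-)/2 = 1.097 × 10^-3 mol
n(OCl^-) in the aliquot = 1.097 × 10^-3 mol (1:1 ratio)
[OCl^-]_dilute = 1.097 × 10^-3 / 0.01981 = 0.05537 mol/L
[OCl^-]_original = 0.05537 × 100.0/9.742 = 0.5684 mol/L

0.5684 M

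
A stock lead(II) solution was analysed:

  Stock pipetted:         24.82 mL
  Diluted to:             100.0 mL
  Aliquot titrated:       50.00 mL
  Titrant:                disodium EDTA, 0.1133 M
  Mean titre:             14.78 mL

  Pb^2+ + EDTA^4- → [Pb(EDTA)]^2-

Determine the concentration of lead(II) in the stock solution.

0.1349 M

n(EDTA) = 0.01478 × 0.1133 = 1.675 × 10^-3 mol
n(Pb2+) in the aliquot = 1.675 × 10^-3 mol (1:1 ratio)
[Pb2+]_dilute = 1.675 × 10^-3 / 0.05000 = 0.03349 mol/L
Dilution factor = 100.0 / 24.82 = 4.029
[Pb2+]_stock = 0.03349 × 4.029 = 0.1349 mol/L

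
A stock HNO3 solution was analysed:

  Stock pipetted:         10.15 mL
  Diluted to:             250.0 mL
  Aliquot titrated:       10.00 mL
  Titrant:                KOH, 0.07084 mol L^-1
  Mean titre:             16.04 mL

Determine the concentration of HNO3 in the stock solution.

2.799 mol/L

HNO3 + KOH → KNO3 + H2O
n(KOH) = 0.01604 × 0.07084 = 1.136 × 10^-3 mol
n(HNO3) in the aliquot = 1.136 × 10^-3 mol (1:1 ratio)
[HNO3]_dilute = 1.136 × 10^-3 / 0.01000 = 0.1136 mol/L
Dilution factor = 250.0 / 10.15 = 24.63
[HNO3]_stock = 0.1136 × 24.63 = 2.799 mol/L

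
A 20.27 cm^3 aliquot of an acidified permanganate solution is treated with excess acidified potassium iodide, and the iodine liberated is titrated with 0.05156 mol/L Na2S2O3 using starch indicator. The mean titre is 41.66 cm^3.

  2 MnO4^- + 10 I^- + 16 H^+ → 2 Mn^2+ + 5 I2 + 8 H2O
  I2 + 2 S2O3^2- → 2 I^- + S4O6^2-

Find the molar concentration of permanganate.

0.02119 mol/L

n(S2O3^2-) = 0.04166 × 0.05156 = 2.148 × 10^-3 mol
n(I2) = n(S2O3^2-)/2 = 1.074 × 10^-3 mol
From the 2:5 ratio, n(MnO4^-) in the aliquot = 2/5 × 1.074 × 10^-3 = 4.296 × 10^-4 mol
[MnO4^-] = 4.296 × 10^-4 / 0.02027 = 0.02119 mol/L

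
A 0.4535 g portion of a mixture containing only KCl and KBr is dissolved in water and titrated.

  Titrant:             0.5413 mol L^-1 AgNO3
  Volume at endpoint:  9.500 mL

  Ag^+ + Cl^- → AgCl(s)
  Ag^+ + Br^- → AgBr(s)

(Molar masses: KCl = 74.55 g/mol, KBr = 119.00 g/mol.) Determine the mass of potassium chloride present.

0.2657 g

n(AgNO3) = 0.009500 × 0.5413 = 5.142 × 10^-3 mol
Let x = n(KCl), y = n(KBr).
Titrant: 1x + 1y = 5.142 × 10^-3;  mass: 74.55x + 119.00y = 0.4535
Solving, x = 3.564 × 10^-3 mol, y = 1.578 × 10^-3 mol
mass of KCl = 3.564 × 10^-3 × 74.55 = 0.2657 g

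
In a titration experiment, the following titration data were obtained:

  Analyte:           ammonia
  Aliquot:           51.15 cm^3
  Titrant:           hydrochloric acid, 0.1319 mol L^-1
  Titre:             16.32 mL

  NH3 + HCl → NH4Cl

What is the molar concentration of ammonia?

n(HCl) = 0.01632 L × 0.1319 mol/L = 2.153 × 10^-3 mol
n(NH3) = 2.153 × 10^-3 mol (1:1 mole ratio)
[NH3] = 2.153 × 10^-3 mol / 0.05115 L = 0.04208 mol/L

0.04208 mol/L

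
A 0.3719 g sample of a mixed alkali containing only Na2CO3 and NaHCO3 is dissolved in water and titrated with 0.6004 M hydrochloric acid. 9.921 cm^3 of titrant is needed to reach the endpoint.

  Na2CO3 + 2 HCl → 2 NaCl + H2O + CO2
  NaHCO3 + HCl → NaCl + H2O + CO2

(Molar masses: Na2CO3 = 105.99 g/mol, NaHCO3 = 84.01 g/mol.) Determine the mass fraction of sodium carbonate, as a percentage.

n(HCl) = 0.009921 × 0.6004 = 5.957 × 10^-3 mol
Let x = n(Na2CO3), y = n(NaHCO3).
Titrant: 2x + 1y = 5.957 × 10^-3;  mass: 105.99x + 84.01y = 0.3719
Solving, x = 2.072 × 10^-3 mol, y = 1.813 × 10^-3 mol
mass of Na2CO3 = 2.072 × 10^-3 × 105.99 = 0.2196 g
% Na2CO3 = 0.2196 / 0.3719 × 100 = 59.04 %

59.04 %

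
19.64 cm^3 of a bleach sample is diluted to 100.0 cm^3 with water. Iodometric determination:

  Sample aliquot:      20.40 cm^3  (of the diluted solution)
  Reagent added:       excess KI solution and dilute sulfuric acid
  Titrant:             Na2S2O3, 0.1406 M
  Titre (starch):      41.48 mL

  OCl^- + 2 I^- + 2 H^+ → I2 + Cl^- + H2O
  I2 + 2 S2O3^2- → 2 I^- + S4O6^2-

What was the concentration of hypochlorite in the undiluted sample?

n(S2O3^2-) = 0.04148 × 0.1406 = 5.832 × 10^-3 mol
n(I2) = n(S2O3^2-)/2 = 2.916 × 10^-3 mol
n(OCl^-) in the aliquot = 2.916 × 10^-3 mol (1:1 ratio)
[OCl^-]_dilute = 2.916 × 10^-3 / 0.02040 = 0.1429 mol/L
[OCl^-]_original = 0.1429 × 100.0/19.64 = 0.7278 mol/L

0.7278 M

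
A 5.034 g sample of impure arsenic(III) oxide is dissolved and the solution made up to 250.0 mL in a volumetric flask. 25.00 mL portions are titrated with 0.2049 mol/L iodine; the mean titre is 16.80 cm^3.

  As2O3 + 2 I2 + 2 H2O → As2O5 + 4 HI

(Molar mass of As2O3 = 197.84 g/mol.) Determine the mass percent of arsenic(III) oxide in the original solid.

n(I2) per titration = 0.01680 × 0.2049 = 3.442 × 10^-3 mol
From the 1:2 ratio, n(As2O3) in each aliquot = 1/2 × 3.442 × 10^-3 = 1.721 × 10^-3 mol
n(As2O3) in the whole flask = 1.721 × 10^-3 × 250.0/25.00 = 0.01721 mol
mass of As2O3 = 0.01721 × 197.84 = 3.405 g
% As2O3 = 3.405 / 5.034 × 100 = 67.64 %

67.64 %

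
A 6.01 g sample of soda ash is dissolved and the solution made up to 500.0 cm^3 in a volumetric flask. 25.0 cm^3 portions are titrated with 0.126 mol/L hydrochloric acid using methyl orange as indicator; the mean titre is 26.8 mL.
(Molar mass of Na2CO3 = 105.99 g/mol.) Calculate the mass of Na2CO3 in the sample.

3.58 g

Na2CO3 + 2 HCl → 2 NaCl + H2O + CO2
n(HCl) per titration = 0.0268 × 0.126 = 3.38 × 10^-3 mol
From the 1:2 ratio, n(Na2CO3) in each aliquot = 1/2 × 3.38 × 10^-3 = 1.69 × 10^-3 mol
n(Na2CO3) in the whole flask = 1.69 × 10^-3 × 500.0/25.0 = 0.0338 mol
mass of Na2CO3 = 0.0338 × 105.99 = 3.58 g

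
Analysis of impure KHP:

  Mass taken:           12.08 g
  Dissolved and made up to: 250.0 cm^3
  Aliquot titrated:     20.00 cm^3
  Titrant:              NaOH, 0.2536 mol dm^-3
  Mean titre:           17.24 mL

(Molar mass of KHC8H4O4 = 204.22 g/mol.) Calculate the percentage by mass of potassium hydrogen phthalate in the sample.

92.39 %

KHC8H4O4 + NaOH → KNaC8H4O4 + H2O
n(NaOH) per titration = 0.01724 × 0.2536 = 4.372 × 10^-3 mol
n(KHC8H4O4) in each aliquot = 4.372 × 10^-3 mol (1:1 ratio)
n(KHC8H4O4) in the whole flask = 4.372 × 10^-3 × 250.0/20.00 = 0.05465 mol
mass of KHC8H4O4 = 0.05465 × 204.22 = 11.16 g
% KHC8H4O4 = 11.16 / 12.08 × 100 = 92.39 %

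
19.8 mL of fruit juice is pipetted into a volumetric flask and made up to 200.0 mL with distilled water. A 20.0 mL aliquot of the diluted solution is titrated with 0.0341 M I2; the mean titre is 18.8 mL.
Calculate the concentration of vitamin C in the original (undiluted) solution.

0.324 M

C6H8O6 + I2 → C6H6O6 + 2 HI
n(I2) = 0.0188 × 0.0341 = 6.41 × 10^-4 mol
n(C6H8O6) in the aliquot = 6.41 × 10^-4 mol (1:1 ratio)
[C6H8O6]_dilute = 6.41 × 10^-4 / 0.0200 = 0.0321 mol/L
Dilution factor = 200.0 / 19.8 = 10.10
[C6H8O6]_stock = 0.0321 × 10.10 = 0.324 mol/L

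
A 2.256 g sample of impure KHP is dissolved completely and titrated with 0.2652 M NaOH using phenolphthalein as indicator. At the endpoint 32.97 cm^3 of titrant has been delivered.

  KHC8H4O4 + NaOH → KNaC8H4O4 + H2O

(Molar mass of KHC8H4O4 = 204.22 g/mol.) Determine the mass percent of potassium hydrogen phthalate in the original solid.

79.15 %

n(NaOH) = 0.03297 L × 0.2652 mol/L = 8.744 × 10^-3 mol
n(KHC8H4O4) = 8.744 × 10^-3 mol (1:1 ratio)
mass of KHC8H4O4 = 8.744 × 10^-3 × 204.22 g/mol = 1.786 g
% KHC8H4O4 = 1.786 / 2.256 × 100 = 79.15 %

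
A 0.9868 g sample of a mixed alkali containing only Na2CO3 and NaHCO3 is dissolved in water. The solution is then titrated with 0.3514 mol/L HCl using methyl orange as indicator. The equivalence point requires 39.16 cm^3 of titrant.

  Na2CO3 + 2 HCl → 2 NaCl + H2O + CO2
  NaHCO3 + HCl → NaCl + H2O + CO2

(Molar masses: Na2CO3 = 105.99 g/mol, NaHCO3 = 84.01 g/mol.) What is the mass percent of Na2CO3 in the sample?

n(HCl) = 0.03916 × 0.3514 = 0.01376 mol
Let x = n(Na2CO3), y = n(NaHCO3).
Titrant: 2x + 1y = 0.01376;  mass: 105.99x + 84.01y = 0.9868
Solving, x = 2.728 × 10^-3 mol, y = 8.304 × 10^-3 mol
mass of Na2CO3 = 2.728 × 10^-3 × 105.99 = 0.2892 g
% Na2CO3 = 0.2892 / 0.9868 × 100 = 29.31 %

29.31 %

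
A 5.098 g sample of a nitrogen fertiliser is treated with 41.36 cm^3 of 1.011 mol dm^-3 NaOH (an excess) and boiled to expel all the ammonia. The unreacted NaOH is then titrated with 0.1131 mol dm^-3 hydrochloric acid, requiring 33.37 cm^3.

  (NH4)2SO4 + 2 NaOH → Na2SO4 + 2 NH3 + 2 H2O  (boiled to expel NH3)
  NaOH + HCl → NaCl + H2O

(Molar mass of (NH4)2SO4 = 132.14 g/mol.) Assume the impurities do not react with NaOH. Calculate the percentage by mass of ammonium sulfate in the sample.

49.30 %

n(NaOH) added = 0.04136 × 1.011 = 0.04181 mol
n(HCl) used in back-titration = 0.03337 × 0.1131 = 3.774 × 10^-3 mol
n(NaOH) left over = 3.774 × 10^-3 mol (1:1 ratio)
n(NaOH) consumed by analyte = 0.04181 − 3.774 × 10^-3 = 0.03804 mol
From the 1:2 ratio, n((NH4)2SO4) = 1/2 × 0.03804 = 0.01902 mol
mass of (NH4)2SO4 = 0.01902 × 132.14 = 2.513 g
% (NH4)2SO4 = 2.513 / 5.098 × 100 = 49.30 %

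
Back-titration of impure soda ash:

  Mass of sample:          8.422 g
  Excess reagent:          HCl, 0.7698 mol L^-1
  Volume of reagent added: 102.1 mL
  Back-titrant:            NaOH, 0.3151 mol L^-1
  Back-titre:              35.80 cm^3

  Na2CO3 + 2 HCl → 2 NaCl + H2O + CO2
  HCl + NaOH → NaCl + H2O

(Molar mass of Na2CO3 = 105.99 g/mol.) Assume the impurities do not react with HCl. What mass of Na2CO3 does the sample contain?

3.567 g

n(HCl) added = 0.1021 × 0.7698 = 0.07860 mol
n(NaOH) used in back-titration = 0.03580 × 0.3151 = 0.01128 mol
n(HCl) left over = 0.01128 mol (1:1 ratio)
n(HCl) consumed by analyte = 0.07860 − 0.01128 = 0.06732 mol
From the 1:2 ratio, n(Na2CO3) = 1/2 × 0.06732 = 0.03366 mol
mass of Na2CO3 = 0.03366 × 105.99 = 3.567 g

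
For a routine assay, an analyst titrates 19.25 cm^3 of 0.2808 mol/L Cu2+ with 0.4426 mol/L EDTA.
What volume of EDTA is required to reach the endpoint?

Cu^2+ + EDTA^4- → [Cu(EDTA)]^2-
n(Cu2+) = 0.01925 L × 0.2808 mol/L = 5.405 × 10^-3 mol
n(EDTA) = 5.405 × 10^-3 mol (1:1 stoichiometry)
V(EDTA) = 5.405 × 10^-3 mol / 0.4426 mol/L = 0.01221 L = 12.21 mL

12.21 mL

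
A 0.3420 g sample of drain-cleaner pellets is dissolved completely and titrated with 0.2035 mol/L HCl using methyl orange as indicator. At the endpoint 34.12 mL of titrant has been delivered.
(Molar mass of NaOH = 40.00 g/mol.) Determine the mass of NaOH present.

NaOH + HCl → NaCl + H2O
n(HCl) = 0.03412 L × 0.2035 mol/L = 6.943 × 10^-3 mol
n(NaOH) = 6.943 × 10^-3 mol (1:1 ratio)
mass of NaOH = 6.943 × 10^-3 × 40.00 g/mol = 0.2777 g

0.2777 g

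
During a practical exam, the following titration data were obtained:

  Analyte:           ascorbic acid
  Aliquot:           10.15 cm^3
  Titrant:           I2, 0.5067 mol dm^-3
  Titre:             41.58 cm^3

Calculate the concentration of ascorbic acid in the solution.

2.076 mol/L

C6H8O6 + I2 → C6H6O6 + 2 HI
n(I2) = 0.04158 L × 0.5067 mol/L = 0.02107 mol
n(C6H8O6) = 0.02107 mol (1:1 mole ratio)
[C6H8O6] = 0.02107 mol / 0.01015 L = 2.076 mol/L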